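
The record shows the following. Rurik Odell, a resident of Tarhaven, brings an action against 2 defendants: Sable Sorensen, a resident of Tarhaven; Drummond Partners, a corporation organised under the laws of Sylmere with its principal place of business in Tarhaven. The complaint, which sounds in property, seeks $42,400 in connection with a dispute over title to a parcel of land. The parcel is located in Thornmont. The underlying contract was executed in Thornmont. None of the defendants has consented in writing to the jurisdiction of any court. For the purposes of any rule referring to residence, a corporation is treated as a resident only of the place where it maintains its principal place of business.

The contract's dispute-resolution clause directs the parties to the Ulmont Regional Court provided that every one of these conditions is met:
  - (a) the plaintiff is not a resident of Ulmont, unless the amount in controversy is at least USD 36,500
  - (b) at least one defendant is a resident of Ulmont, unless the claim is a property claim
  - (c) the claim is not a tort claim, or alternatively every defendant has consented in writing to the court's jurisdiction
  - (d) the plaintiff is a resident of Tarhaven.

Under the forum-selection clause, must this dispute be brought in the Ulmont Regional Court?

Yes

The Ulmont Regional Court:
  (a) The plaintiff resides in Tarhaven, which is not Ulmont. Satisfied.
  (b) No defendant resides in Ulmont (they reside in Tarhaven, Tarhaven). But the claim is a property claim, and the 'unless' clause therefore excuses the requirement. Satisfied.
  (c) The claim is a property claim, not a tort claim, so this disjunct is met. Met.
  (d) The plaintiff resides in Tarhaven. Met.
  → Forum clause is triggered.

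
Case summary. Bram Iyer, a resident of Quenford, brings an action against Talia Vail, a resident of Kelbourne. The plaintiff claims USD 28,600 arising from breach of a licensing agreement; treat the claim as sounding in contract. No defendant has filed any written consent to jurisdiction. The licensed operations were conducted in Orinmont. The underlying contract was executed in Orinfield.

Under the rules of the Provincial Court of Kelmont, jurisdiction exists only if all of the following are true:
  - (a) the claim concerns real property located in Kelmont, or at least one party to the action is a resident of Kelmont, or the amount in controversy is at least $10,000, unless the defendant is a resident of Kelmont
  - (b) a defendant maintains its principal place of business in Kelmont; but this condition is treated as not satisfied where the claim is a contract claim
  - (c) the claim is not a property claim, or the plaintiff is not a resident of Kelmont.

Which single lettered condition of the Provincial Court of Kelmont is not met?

(b)

The Provincial Court of Kelmont:
  (a) The amount in controversy is $28,600, which meets the 10,000 dollars floor, so one alternative holds. Met.
  (b) No defendant is a corporation. Not met.
  (c) The claim is a contract claim, not a property claim, so one alternative holds. Condition met.
Only condition (b) fails.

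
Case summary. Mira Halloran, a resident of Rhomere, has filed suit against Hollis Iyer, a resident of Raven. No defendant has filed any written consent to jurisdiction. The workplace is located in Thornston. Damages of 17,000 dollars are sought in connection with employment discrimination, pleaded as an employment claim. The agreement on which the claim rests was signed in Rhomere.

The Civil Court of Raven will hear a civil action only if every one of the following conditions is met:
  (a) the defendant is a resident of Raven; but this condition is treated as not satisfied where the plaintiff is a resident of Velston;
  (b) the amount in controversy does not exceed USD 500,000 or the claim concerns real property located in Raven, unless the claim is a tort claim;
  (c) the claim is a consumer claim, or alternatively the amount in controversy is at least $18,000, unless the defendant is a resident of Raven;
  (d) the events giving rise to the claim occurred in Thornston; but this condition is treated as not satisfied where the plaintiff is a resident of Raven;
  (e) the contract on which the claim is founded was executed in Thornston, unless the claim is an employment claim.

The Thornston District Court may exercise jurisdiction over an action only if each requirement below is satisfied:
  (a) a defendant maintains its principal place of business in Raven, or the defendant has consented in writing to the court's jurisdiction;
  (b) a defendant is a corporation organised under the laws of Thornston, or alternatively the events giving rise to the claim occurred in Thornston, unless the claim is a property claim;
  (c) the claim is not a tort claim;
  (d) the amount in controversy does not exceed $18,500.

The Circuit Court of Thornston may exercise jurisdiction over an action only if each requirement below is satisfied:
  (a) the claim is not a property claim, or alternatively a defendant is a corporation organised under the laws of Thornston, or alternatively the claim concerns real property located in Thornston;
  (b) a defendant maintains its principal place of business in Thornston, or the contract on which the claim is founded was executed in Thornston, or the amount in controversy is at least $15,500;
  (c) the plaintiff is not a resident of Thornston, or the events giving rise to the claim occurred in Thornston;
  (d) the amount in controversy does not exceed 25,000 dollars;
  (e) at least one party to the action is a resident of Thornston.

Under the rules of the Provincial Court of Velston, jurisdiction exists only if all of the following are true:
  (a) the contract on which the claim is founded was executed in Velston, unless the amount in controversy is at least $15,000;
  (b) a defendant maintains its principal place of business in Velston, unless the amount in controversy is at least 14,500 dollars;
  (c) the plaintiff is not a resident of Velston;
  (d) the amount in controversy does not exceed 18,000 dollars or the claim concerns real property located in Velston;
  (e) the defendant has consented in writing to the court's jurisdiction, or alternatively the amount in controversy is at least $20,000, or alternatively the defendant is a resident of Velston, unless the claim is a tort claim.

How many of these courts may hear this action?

The Civil Court of Raven:
  (a) The defendant resides in Raven. The exception is not triggered, since the plaintiff resides in Rhomere, not Velston. Met.
  (b) The amount in controversy is 17,000 dollars, within the USD 500,000 ceiling, so this disjunct is met. Satisfied.
  (c) The claim is an employment claim, not a consumer claim; the amount in controversy is 17,000 dollars, below the $18,000 floor — no alternative holds. The proviso rescues it, though: the defendant resides in Raven. Met.
  (d) The operative events occurred in Thornston. The exception is not triggered, since the plaintiff resides in Rhomere, not Raven. Met.
  (e) The contract was executed in Rhomere, not Thornston. However, the claim is an employment claim, so the 'unless' proviso supplies this condition. Condition met.
  → Jurisdiction lies.
The Thornston District Court:
  (a) No defendant is a corporation; no such written consent has been filed — every alternative fails. Fails.
  (b) The operative events occurred in Thornston, so this disjunct is met. Condition met.
  (c) The claim is an employment claim, not a tort claim. Satisfied.
  (d) The amount in controversy is 17,000 dollars, within the USD 18,500 ceiling. Satisfied.
  → Not every requirement is met — no jurisdiction.
The Circuit Court of Thornston:
  (a) The claim is an employment claim, not a property claim, which satisfies one of the alternatives. Met.
  (b) The amount in controversy is $17,000, which meets the USD 15,500 floor, so one alternative holds. Met.
  (c) The plaintiff resides in Rhomere, which is not Thornston, so this disjunct is met. Satisfied.
  (d) The amount in controversy is 17,000 dollars, within the USD 25,000 ceiling. Condition met.
  (e) No party resides in Thornston. Not met.
  → The court lacks jurisdiction.
The Provincial Court of Velston:
  (a) The contract was executed in Rhomere, not Velston. However, the amount in controversy is USD 17,000, which meets the USD 15,000 floor, so the 'unless' proviso supplies this condition. Condition met.
  (b) No defendant is a corporation. The proviso rescues it, though: the amount in controversy is $17,000, which meets the USD 14,500 floor. Satisfied.
  (c) The plaintiff resides in Rhomere, which is not Velston. Condition met.
  (d) The amount in controversy is 17,000 dollars, within the USD 18,000 ceiling, so this disjunct is met. Satisfied.
  (e) No such written consent has been filed; the amount in controversy is $17,000, below the $20,000 floor; the defendant resides in Raven, not Velston — no alternative holds. Nor does the 'unless' clause help: the claim is an employment claim, not a tort claim. Not met.
  → No jurisdiction.
Courts with jurisdiction: the Civil Court of Raven — 1 in total.

1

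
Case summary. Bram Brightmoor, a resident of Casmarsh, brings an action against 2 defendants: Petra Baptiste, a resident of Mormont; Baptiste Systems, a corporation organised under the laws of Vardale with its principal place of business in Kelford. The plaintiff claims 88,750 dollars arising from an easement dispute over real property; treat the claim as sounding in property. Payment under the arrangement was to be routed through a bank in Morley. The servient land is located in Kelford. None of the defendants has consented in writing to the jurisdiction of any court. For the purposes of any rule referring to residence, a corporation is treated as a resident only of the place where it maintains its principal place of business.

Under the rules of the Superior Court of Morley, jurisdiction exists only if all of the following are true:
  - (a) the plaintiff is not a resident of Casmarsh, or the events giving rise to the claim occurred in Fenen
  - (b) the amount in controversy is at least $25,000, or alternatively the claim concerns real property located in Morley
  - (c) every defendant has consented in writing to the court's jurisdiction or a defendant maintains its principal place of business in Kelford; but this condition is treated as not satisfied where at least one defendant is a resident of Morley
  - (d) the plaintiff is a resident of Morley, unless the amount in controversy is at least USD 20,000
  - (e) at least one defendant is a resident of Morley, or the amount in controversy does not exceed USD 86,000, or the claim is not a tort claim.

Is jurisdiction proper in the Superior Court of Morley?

No

The Superior Court of Morley:
  (a) The plaintiff resides in Casmarsh; the operative events occurred in Kelford, not Fenen — no alternative holds. Fails.
  (b) The amount in controversy is USD 88,750, which meets the 25,000 dollars floor, so this disjunct is met. Satisfied.
  (c) Baptiste Systems has its principal place of business in Kelford, which satisfies one of the alternatives. And the carve-out is inapplicable — no defendant resides in Morley (they reside in Mormont, Kelford). Satisfied.
  (d) The plaintiff resides in Casmarsh, not Morley. The proviso rescues it, though: the amount in controversy is 88,750 dollars, which meets the 20,000 dollars floor. Met.
  (e) The claim is a property claim, not a tort claim, which satisfies one of the alternatives. Condition met.
  → Not every requirement is met — no jurisdiction.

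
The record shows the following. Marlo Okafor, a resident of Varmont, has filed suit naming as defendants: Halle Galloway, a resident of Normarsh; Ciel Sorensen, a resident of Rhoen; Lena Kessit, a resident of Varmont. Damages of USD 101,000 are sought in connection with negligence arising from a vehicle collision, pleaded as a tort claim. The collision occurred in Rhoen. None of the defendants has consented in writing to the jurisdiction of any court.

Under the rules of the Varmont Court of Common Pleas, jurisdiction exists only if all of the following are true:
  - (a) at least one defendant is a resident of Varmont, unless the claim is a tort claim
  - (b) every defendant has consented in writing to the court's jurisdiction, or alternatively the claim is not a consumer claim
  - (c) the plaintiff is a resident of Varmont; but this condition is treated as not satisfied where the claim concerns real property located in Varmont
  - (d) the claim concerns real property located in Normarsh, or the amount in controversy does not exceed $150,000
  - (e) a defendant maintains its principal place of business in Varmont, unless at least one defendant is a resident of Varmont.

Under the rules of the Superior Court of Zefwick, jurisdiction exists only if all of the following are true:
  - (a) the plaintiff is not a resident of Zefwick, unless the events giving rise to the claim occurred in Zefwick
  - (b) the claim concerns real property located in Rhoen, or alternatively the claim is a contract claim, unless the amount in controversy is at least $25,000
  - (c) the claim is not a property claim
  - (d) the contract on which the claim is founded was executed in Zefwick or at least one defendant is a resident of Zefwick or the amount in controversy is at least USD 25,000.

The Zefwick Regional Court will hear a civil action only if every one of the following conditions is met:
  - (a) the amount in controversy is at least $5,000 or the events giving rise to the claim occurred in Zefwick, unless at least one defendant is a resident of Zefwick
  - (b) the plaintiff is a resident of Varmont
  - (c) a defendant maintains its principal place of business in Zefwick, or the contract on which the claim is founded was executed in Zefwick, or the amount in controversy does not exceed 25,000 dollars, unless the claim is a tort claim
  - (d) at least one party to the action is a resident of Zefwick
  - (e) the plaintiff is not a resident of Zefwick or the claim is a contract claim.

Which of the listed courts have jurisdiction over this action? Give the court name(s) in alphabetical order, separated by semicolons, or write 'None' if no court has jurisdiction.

The Varmont Court of Common Pleas:
  (a) Lena Kessit resides in Varmont. Met.
  (b) The claim is a tort claim, not a consumer claim, so this disjunct is met. Met.
  (c) The plaintiff resides in Varmont. The carve-out does not apply: the claim does not concern real property. Satisfied.
  (d) The amount in controversy is $101,000, within the $150,000 ceiling, which satisfies one of the alternatives. Met.
  (e) No defendant is a corporation. However, Lena Kessit resides in Varmont, so the 'unless' proviso supplies this condition. Satisfied.
  → Jurisdiction lies.
The Superior Court of Zefwick:
  (a) The plaintiff resides in Varmont, which is not Zefwick. Condition met.
  (b) The claim does not concern real property; the claim is a tort claim, not a contract claim — no alternative holds. However, the amount in controversy is $101,000, which meets the USD 25,000 floor, so the 'unless' proviso supplies this condition. Satisfied.
  (c) The claim is a tort claim, not a property claim. Met.
  (d) The amount in controversy is $101,000, which meets the 25,000 dollars floor — that alternative is enough. Satisfied.
  → Jurisdiction lies.
The Zefwick Regional Court:
  (a) The amount in controversy is $101,000, which meets the USD 5,000 floor — that alternative is enough. Satisfied.
  (b) The plaintiff resides in Varmont. Satisfied.
  (c) No defendant is a corporation; no contract (and hence no place of execution) is alleged; the amount in controversy is $101,000, above the 25,000 dollars ceiling — none of the alternatives is met. But the claim is a tort claim, and the 'unless' clause therefore excuses the requirement. Met.
  (d) No party resides in Zefwick. Condition not met.
  (e) The plaintiff resides in Varmont, which is not Zefwick — that alternative is enough. Satisfied.
  → At least one condition fails; no jurisdiction.

the Superior Court of Zefwick; the Varmont Court of Common Pleas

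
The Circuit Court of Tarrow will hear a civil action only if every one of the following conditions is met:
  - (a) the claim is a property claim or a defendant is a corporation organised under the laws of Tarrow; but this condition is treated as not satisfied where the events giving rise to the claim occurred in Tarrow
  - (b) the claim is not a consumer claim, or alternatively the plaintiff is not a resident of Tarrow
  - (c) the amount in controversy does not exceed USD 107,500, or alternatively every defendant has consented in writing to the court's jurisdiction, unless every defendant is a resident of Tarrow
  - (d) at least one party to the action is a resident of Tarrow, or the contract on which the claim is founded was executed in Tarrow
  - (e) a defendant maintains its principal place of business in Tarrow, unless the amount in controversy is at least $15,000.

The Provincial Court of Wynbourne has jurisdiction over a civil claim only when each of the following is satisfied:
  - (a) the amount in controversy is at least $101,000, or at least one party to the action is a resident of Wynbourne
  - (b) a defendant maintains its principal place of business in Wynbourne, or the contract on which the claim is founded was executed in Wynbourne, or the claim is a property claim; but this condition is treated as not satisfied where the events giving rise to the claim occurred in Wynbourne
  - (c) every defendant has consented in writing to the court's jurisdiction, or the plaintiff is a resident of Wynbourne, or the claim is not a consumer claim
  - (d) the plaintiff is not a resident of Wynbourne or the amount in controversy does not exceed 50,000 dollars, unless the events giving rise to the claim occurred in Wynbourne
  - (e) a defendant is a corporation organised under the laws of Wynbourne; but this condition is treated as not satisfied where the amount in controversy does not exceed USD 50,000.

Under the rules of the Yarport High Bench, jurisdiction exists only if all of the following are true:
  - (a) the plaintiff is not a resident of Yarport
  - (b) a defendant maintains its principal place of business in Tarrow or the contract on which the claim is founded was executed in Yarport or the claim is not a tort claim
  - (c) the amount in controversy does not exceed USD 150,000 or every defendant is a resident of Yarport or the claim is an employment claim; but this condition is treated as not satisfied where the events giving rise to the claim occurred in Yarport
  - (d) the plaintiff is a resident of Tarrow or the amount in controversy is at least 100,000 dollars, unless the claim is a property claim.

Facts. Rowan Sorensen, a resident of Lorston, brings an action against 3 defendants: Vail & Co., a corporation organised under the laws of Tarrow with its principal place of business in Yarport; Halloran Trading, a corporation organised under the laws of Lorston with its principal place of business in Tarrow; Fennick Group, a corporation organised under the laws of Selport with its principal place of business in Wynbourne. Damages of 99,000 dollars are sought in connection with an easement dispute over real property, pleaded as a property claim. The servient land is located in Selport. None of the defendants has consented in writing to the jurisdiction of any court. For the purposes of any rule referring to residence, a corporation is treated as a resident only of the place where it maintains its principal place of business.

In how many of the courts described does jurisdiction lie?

2

The Circuit Court of Tarrow:
  (a) The claim is a property claim, which satisfies one of the alternatives. And the carve-out is inapplicable — the operative events occurred in Selport, not Tarrow. Met.
  (b) The claim is a property claim, not a consumer claim — that alternative is enough. Satisfied.
  (c) The amount in controversy is $99,000, within the $107,500 ceiling — that alternative is enough. Satisfied.
  (d) Halloran Trading resides in Tarrow — that alternative is enough. Met.
  (e) Halloran Trading has its principal place of business in Tarrow. Satisfied.
  → Jurisdiction lies.
The Provincial Court of Wynbourne:
  (a) Fennick Group resides in Wynbourne, so one alternative holds. Satisfied.
  (b) Fennick Group has its principal place of business in Wynbourne, so one alternative holds. The carve-out does not apply: the operative events occurred in Selport, not Wynbourne. Satisfied.
  (c) The claim is a property claim, not a consumer claim, which satisfies one of the alternatives. Satisfied.
  (d) The plaintiff resides in Lorston, which is not Wynbourne, so this disjunct is met. Satisfied.
  (e) The corporate defendant(s) are organised in Lorston, Selport, Tarrow, not Wynbourne. Not met.
  → At least one condition fails; no jurisdiction.
The Yarport High Bench:
  (a) The plaintiff resides in Lorston, which is not Yarport. Satisfied.
  (b) Halloran Trading has its principal place of business in Tarrow, so this disjunct is met. Met.
  (c) The amount in controversy is 99,000 dollars, within the 150,000 dollars ceiling, so this disjunct is met. And the carve-out is inapplicable — the operative events occurred in Selport, not Yarport. Condition met.
  (d) The plaintiff resides in Lorston, not Tarrow; the amount in controversy is 99,000 dollars, below the $100,000 floor — none of the alternatives is met. But the claim is a property claim, and the 'unless' clause therefore excuses the requirement. Met.
  → All conditions met; jurisdiction exists.
Courts with jurisdiction: the Circuit Court of Tarrow, the Yarport High Bench — 2 in total.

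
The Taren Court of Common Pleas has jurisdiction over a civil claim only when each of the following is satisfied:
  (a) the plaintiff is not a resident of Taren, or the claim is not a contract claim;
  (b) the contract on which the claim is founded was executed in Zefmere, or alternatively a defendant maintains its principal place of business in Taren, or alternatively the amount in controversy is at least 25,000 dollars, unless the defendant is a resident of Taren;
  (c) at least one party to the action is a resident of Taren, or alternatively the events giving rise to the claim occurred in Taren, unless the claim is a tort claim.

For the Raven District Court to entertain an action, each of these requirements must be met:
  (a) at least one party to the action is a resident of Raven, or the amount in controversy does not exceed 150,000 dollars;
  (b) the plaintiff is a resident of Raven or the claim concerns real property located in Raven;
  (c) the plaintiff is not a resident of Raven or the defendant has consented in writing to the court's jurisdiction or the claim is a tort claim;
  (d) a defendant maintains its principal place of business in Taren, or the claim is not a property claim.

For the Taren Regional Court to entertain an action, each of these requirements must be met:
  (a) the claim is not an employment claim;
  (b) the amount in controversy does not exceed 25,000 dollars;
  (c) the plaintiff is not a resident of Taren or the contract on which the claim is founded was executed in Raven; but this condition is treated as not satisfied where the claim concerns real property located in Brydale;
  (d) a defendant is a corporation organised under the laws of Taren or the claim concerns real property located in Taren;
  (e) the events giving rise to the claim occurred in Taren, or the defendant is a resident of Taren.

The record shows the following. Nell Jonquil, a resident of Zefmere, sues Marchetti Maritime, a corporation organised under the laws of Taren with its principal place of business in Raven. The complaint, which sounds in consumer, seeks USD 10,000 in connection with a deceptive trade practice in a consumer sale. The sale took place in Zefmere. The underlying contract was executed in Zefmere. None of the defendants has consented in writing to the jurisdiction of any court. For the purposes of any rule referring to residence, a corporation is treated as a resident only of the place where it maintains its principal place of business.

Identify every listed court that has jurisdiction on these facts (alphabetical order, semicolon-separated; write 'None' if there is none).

None

The Taren Court of Common Pleas:
  (a) The plaintiff resides in Zefmere, which is not Taren, which satisfies one of the alternatives. Condition met.
  (b) The contract was executed in Zefmere — that alternative is enough. Satisfied.
  (c) No party resides in Taren; the operative events occurred in Zefmere, not Taren — no alternative holds. The proviso offers no rescue either, since the claim is a consumer claim, not a tort claim. Condition not met.
  → Not every requirement is met — no jurisdiction.
The Raven District Court:
  (a) Marchetti Maritime resides in Raven — that alternative is enough. Satisfied.
  (b) The plaintiff resides in Zefmere, not Raven; the claim does not concern real property — none of the alternatives is met. Fails.
  (c) The plaintiff resides in Zefmere, which is not Raven, which satisfies one of the alternatives. Met.
  (d) The claim is a consumer claim, not a property claim, which satisfies one of the alternatives. Met.
  → Not every requirement is met — no jurisdiction.
The Taren Regional Court:
  (a) The claim is a consumer claim, not an employment claim. Satisfied.
  (b) The amount in controversy is 10,000 dollars, within the 25,000 dollars ceiling. Met.
  (c) The plaintiff resides in Zefmere, which is not Taren, so this disjunct is met. The exception is not triggered, since the claim does not concern real property. Met.
  (d) Marchetti Maritime is organised under the laws of Taren — that alternative is enough. Condition met.
  (e) The operative events occurred in Zefmere, not Taren; the defendant resides in Raven, not Taren — no alternative holds. Condition not met.
  → The court lacks jurisdiction.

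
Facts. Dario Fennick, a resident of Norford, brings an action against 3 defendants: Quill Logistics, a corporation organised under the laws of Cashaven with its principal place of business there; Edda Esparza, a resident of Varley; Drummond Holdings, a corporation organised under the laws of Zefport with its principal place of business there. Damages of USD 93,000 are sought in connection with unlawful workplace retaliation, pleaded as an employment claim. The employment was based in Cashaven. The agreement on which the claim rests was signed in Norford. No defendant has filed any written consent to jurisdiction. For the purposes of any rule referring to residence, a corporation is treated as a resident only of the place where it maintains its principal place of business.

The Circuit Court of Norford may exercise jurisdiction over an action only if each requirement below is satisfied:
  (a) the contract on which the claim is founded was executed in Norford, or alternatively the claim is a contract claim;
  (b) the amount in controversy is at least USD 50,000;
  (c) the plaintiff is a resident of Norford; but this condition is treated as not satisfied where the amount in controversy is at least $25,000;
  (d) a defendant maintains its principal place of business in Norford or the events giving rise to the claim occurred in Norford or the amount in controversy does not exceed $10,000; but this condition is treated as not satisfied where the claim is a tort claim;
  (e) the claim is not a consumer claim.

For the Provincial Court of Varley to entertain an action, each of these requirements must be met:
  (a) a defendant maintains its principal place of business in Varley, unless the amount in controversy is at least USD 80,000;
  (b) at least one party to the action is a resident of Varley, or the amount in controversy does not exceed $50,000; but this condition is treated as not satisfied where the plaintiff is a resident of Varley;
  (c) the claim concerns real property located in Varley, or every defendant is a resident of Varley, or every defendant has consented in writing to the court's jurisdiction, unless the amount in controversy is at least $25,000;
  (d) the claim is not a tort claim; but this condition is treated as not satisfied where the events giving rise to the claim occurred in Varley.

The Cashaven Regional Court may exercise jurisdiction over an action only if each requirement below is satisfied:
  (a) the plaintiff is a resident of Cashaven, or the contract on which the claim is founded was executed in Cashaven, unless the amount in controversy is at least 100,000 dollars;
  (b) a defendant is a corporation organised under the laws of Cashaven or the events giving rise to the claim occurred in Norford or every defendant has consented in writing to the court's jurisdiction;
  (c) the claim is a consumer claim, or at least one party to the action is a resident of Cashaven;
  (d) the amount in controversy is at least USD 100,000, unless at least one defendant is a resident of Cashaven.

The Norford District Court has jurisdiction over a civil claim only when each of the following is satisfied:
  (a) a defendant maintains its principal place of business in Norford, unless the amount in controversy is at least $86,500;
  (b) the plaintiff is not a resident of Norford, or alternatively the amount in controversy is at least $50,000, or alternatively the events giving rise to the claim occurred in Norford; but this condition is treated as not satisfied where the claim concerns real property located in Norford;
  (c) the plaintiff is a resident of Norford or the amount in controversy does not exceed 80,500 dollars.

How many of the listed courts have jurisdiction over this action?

2

The Circuit Court of Norford:
  (a) The contract was executed in Norford, so this disjunct is met. Condition met.
  (b) The amount in controversy is 93,000 dollars, which meets the 50,000 dollars floor. Met.
  (c) The plaintiff resides in Norford. However, the amount in controversy is $93,000, which meets the 25,000 dollars floor, which falls within the stated exception and so defeats the condition. Fails.
  (d) The corporate defendant(s) have their principal place of business in Cashaven, Zefport, not Norford; the operative events occurred in Cashaven, not Norford; the amount in controversy is 93,000 dollars, above the USD 10,000 ceiling — every alternative fails. Condition not met.
  (e) The claim is an employment claim, not a consumer claim. Met.
  → The court lacks jurisdiction.
The Provincial Court of Varley:
  (a) The corporate defendant(s) have their principal place of business in Cashaven, Zefport, not Varley. The proviso rescues it, though: the amount in controversy is $93,000, which meets the 80,000 dollars floor. Met.
  (b) Edda Esparza resides in Varley, so one alternative holds. The exception is not triggered, since the plaintiff resides in Norford, not Varley. Condition met.
  (c) The claim does not concern real property; the defendants reside as follows — Quill Logistics in Cashaven, Edda Esparza in Varley, Drummond Holdings in Zefport — not all in Varley; no such written consent has been filed — none of the alternatives is met. The proviso rescues it, though: the amount in controversy is USD 93,000, which meets the 25,000 dollars floor. Condition met.
  (d) The claim is an employment claim, not a tort claim. The carve-out does not apply: the operative events occurred in Cashaven, not Varley. Met.
  → The court has jurisdiction.
The Cashaven Regional Court:
  (a) The plaintiff resides in Norford, not Cashaven; the contract was executed in Norford, not Cashaven — no alternative holds. And the amount in controversy is USD 93,000, below the 100,000 dollars floor, so the proviso does not save it. Not met.
  (b) Quill Logistics is organised under the laws of Cashaven — that alternative is enough. Condition met.
  (c) Quill Logistics resides in Cashaven — that alternative is enough. Condition met.
  (d) The amount in controversy is $93,000, below the $100,000 floor. But Quill Logistics resides in Cashaven, and the 'unless' clause therefore excuses the requirement. Met.
  → Not every requirement is met — no jurisdiction.
The Norford District Court:
  (a) The corporate defendant(s) have their principal place of business in Cashaven, Zefport, not Norford. The proviso rescues it, though: the amount in controversy is 93,000 dollars, which meets the USD 86,500 floor. Met.
  (b) The amount in controversy is USD 93,000, which meets the $50,000 floor — that alternative is enough. The exception is not triggered, since the claim does not concern real property. Satisfied.
  (c) The plaintiff resides in Norford, which satisfies one of the alternatives. Met.
  → The court has jurisdiction.
Courts with jurisdiction: the Provincial Court of Varley, the Norford District Court — 2 in total.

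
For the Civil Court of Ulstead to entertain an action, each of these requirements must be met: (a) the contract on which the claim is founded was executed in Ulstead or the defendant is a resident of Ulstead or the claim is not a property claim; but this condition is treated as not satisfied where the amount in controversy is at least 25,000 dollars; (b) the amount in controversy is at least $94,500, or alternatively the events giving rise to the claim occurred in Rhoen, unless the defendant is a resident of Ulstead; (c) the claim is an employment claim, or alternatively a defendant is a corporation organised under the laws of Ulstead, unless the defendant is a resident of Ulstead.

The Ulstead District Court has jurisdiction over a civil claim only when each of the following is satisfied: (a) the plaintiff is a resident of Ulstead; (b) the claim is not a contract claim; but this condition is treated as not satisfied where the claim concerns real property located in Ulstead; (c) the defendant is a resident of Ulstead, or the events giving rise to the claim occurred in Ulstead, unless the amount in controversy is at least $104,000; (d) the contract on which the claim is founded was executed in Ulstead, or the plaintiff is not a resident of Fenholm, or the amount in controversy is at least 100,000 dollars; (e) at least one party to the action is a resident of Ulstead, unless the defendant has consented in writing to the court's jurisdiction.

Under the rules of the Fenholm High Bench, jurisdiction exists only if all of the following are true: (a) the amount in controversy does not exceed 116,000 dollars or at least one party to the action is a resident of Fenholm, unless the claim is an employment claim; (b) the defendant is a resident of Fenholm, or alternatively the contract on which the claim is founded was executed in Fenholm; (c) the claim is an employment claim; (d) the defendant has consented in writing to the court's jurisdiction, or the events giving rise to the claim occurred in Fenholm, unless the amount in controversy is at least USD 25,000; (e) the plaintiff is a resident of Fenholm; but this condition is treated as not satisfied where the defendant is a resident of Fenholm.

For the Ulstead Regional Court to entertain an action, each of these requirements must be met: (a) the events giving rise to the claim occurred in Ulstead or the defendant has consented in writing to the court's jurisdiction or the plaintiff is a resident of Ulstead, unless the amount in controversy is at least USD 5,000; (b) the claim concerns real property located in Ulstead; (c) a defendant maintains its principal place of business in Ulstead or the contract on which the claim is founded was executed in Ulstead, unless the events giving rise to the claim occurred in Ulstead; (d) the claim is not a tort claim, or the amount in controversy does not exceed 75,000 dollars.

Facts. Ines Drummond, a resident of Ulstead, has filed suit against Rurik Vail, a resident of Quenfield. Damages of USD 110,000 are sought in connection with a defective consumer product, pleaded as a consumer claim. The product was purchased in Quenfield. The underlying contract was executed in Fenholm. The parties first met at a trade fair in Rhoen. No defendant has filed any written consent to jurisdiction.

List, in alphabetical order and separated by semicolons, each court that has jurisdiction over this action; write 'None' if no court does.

The Civil Court of Ulstead:
  (a) The claim is a consumer claim, not a property claim — that alternative is enough. But the carve-out bites: the amount in controversy is USD 110,000, which meets the USD 25,000 floor. Not met.
  (b) The amount in controversy is 110,000 dollars, which meets the 94,500 dollars floor, so this disjunct is met. Satisfied.
  (c) The claim is a consumer claim, not an employment claim; no defendant is a corporation — none of the alternatives is met. Nor does the 'unless' clause help: the defendant resides in Quenfield, not Ulstead. Not satisfied.
  → The court lacks jurisdiction.
The Ulstead District Court:
  (a) The plaintiff resides in Ulstead. Met.
  (b) The claim is a consumer claim, not a contract claim. The carve-out does not apply: the claim does not concern real property. Met.
  (c) The defendant resides in Quenfield, not Ulstead; the operative events occurred in Quenfield, not Ulstead — none of the alternatives is met. However, the amount in controversy is $110,000, which meets the USD 104,000 floor, so the 'unless' proviso supplies this condition. Condition met.
  (d) The plaintiff resides in Ulstead, which is not Fenholm, so one alternative holds. Met.
  (e) Ines Drummond resides in Ulstead. Met.
  → Every requirement is satisfied — jurisdiction.
The Fenholm High Bench:
  (a) The amount in controversy is 110,000 dollars, within the USD 116,000 ceiling, so one alternative holds. Satisfied.
  (b) The contract was executed in Fenholm, so this disjunct is met. Satisfied.
  (c) The claim is a consumer claim, not an employment claim. Fails.
  (d) No such written consent has been filed; the operative events occurred in Quenfield, not Fenholm — no alternative holds. However, the amount in controversy is 110,000 dollars, which meets the $25,000 floor, so the 'unless' proviso supplies this condition. Met.
  (e) The plaintiff resides in Ulstead, not Fenholm. Not satisfied.
  → Not every requirement is met — no jurisdiction.
The Ulstead Regional Court:
  (a) The plaintiff resides in Ulstead, which satisfies one of the alternatives. Met.
  (b) The claim does not concern real property. Not met.
  (c) No defendant is a corporation; the contract was executed in Fenholm, not Ulstead — none of the alternatives is met. Nor does the 'unless' clause help: the operative events occurred in Quenfield, not Ulstead. Not met.
  (d) The claim is a consumer claim, not a tort claim, which satisfies one of the alternatives. Satisfied.
  → At least one condition fails; no jurisdiction.

the Ulstead District Court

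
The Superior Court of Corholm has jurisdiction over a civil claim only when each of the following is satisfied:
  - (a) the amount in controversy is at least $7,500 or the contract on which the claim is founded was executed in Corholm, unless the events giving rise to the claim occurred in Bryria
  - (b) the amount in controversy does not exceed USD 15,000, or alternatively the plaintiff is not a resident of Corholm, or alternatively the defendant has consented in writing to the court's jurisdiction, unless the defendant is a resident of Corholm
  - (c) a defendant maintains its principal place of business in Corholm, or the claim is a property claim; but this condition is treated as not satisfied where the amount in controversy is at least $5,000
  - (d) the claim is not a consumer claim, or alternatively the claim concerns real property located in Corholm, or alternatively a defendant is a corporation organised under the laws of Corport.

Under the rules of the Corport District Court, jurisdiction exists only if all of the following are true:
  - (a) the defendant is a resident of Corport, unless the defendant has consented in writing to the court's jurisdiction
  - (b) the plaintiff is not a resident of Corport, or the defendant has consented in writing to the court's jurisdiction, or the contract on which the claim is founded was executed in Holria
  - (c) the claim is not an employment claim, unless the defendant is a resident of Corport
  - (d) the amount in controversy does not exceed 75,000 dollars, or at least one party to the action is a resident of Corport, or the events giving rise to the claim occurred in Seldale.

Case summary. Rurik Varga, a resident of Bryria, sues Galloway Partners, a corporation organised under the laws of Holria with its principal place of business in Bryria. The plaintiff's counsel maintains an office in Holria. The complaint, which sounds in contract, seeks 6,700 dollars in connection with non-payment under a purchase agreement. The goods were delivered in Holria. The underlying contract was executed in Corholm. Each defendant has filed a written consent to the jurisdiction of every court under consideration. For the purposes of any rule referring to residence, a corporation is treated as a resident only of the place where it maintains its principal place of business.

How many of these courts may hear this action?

1

The Superior Court of Corholm:
  (a) The contract was executed in Corholm, so one alternative holds. Met.
  (b) The amount in controversy is USD 6,700, within the 15,000 dollars ceiling, so one alternative holds. Met.
  (c) The corporate defendant(s) have their principal place of business in Bryria, not Corholm; the claim is a contract claim, not a property claim — every alternative fails. Condition not met.
  (d) The claim is a contract claim, not a consumer claim — that alternative is enough. Satisfied.
  → The court lacks jurisdiction.
The Corport District Court:
  (a) The defendant resides in Bryria, not Corport. But every defendant has filed written consent, and the 'unless' clause therefore excuses the requirement. Met.
  (b) The plaintiff resides in Bryria, which is not Corport — that alternative is enough. Met.
  (c) The claim is a contract claim, not an employment claim. Satisfied.
  (d) The amount in controversy is 6,700 dollars, within the 75,000 dollars ceiling, which satisfies one of the alternatives. Met.
  → Jurisdiction lies.
Courts with jurisdiction: the Corport District Court — 1 in total.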